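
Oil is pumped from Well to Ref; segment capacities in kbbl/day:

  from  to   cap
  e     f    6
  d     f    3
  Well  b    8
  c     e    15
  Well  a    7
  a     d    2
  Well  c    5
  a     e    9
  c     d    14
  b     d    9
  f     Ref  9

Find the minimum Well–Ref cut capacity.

Augment Well→a→d→f→Ref: bottleneck 2, flow now 2.
Augment Well→a→e→f→Ref: bottleneck 5, flow now 7.
Augment Well→b→d→f→Ref: bottleneck 1, flow now 8.
Augment Well→c→e→f→Ref: bottleneck 1, flow now 9.
No augmenting path remains; maximum flow = 9.
By max-flow min-cut, the minimum cut capacity equals the max flow.
In the residual graph, reachable from Well: {Well, a, b, c, d, e}.
Min-cut edges: d→f (3), e→f (6); capacity 3 + 6 = 9.

9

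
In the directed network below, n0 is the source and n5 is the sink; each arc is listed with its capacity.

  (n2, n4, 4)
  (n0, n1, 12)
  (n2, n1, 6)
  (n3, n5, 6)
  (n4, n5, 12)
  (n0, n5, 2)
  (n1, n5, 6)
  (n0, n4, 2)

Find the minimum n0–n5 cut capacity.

10

Augment n0→n5: bottleneck 2, flow now 2.
Augment n0→n1→n5: bottleneck 6, flow now 8.
Augment n0→n4→n5: bottleneck 2, flow now 10.
No augmenting path remains; maximum flow = 10.
By max-flow min-cut, the minimum cut capacity equals the max flow.
In the residual graph, reachable from n0: {n0, n1}.
Min-cut edges: n0→n4 (2), n0→n5 (2), n1→n5 (6); capacity 2 + 2 + 6 = 10.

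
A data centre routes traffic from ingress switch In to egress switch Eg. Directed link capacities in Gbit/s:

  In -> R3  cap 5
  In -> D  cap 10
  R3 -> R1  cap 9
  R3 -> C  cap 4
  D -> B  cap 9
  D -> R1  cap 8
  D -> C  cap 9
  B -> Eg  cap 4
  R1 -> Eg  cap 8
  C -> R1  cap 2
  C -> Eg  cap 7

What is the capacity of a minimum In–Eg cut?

15

Augment In→R3→R1→Eg: bottleneck 5, flow now 5.
Augment In→D→B→Eg: bottleneck 4, flow now 9.
Augment In→D→R1→Eg: bottleneck 3, flow now 12.
Augment In→D→C→Eg: bottleneck 3, flow now 15.
No augmenting path remains; maximum flow = 15.
By max-flow min-cut, the minimum cut capacity equals the max flow.
In the residual graph, reachable from In: {In}.
Min-cut edges: In→R3 (5), In→D (10); capacity 5 + 10 = 15.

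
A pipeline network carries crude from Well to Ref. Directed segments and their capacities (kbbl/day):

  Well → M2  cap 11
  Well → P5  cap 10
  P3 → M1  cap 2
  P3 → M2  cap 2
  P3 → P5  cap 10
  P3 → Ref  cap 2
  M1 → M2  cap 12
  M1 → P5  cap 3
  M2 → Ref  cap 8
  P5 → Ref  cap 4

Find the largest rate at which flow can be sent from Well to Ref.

12

Augment Well→M2→Ref: bottleneck 8, flow now 8.
Augment Well→P5→Ref: bottleneck 4, flow now 12.
No augmenting path remains; maximum flow = 12.
In the residual graph, reachable from Well: {Well, M2, P5}.
Min-cut edges: M2→Ref (8), P5→Ref (4); capacity 8 + 4 = 12.
This cut is saturated, so no flow can exceed 12.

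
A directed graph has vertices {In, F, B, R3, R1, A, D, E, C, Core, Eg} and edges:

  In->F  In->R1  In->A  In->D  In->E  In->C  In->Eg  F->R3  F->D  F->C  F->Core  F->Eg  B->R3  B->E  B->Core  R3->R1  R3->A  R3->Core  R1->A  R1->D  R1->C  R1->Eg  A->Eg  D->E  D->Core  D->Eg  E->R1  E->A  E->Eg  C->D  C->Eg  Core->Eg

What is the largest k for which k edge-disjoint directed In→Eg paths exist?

Assign every edge capacity 1; by Menger, the answer equals the max flow.
Path In→Eg (+1); total 1.
Path In→F→Eg (+1); total 2.
Path In→R1→Eg (+1); total 3.
Path In→A→Eg (+1); total 4.
Path In→D→Eg (+1); total 5.
Path In→E→Eg (+1); total 6.
Path In→C→Eg (+1); total 7.
No residual In→Eg path; max flow = 7.
Certifying cut of size 7: {In→A, In→C, In→D, In→E, In→Eg, In→F, In→R1}.

7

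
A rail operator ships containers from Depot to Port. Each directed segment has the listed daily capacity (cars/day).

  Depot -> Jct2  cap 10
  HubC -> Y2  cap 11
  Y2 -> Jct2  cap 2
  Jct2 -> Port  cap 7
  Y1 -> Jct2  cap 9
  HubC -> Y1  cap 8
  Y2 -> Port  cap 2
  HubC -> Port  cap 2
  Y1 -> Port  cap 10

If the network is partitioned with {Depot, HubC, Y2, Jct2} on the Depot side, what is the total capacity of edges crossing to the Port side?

Edges leaving {Depot, HubC, Y2, Jct2}: HubC→Y1 (8), HubC→Port (2), Y2→Port (2), Jct2→Port (7).
Cut capacity = 8 + 2 + 2 + 7 = 19.

19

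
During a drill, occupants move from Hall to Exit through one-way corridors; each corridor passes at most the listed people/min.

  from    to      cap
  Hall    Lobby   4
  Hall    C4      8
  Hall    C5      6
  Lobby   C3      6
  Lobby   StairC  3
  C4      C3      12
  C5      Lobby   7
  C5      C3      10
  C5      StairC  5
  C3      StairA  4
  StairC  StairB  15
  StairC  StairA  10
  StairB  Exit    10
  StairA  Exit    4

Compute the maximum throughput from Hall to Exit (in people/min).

12

Augment Hall→Lobby→C3→StairA→Exit: bottleneck 4, flow now 4.
Augment Hall→C5→StairC→StairB→Exit: bottleneck 5, flow now 9.
Augment Hall→C5→Lobby→StairC→StairB→Exit: bottleneck 1, flow now 10.
Augment Hall→C4→C3→Lobby→StairC→StairB→Exit: bottleneck 2, flow now 12. (uses reverse residual edge)
No augmenting path remains; maximum flow = 12.
In the residual graph, reachable from Hall: {Hall, Lobby, C4, C5, C3}.
Min-cut edges: Lobby→StairC (3), C5→StairC (5), C3→StairA (4); capacity 3 + 5 + 4 = 12.
This cut is saturated, so no flow can exceed 12.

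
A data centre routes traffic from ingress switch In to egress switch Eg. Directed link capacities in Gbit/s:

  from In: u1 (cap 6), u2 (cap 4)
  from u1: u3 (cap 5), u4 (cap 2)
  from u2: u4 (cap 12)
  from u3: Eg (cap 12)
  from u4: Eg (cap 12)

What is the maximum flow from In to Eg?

Augment In→u1→u3→Eg: bottleneck 5, flow now 5.
Augment In→u1→u4→Eg: bottleneck 1, flow now 6.
Augment In→u2→u4→Eg: bottleneck 4, flow now 10.
No augmenting path remains; maximum flow = 10.
In the residual graph, reachable from In: {In}.
Min-cut edges: In→u1 (6), In→u2 (4); capacity 6 + 4 = 10.
This cut is saturated, so no flow can exceed 10.

10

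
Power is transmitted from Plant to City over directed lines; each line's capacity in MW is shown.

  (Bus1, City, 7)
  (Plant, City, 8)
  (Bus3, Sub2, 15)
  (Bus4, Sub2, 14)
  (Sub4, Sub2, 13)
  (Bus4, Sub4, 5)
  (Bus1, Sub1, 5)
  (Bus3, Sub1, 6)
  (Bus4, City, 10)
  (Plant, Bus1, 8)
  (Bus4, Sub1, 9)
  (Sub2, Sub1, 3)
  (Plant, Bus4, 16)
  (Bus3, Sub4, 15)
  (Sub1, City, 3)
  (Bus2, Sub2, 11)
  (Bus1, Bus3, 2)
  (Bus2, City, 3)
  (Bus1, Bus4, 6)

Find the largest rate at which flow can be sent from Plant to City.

28

Augment Plant→City: bottleneck 8, flow now 8.
Augment Plant→Bus1→City: bottleneck 7, flow now 15.
Augment Plant→Bus4→City: bottleneck 10, flow now 25.
Augment Plant→Bus1→Sub1→City: bottleneck 1, flow now 26.
Augment Plant→Bus4→Sub1→City: bottleneck 2, flow now 28.
No augmenting path remains; maximum flow = 28.
In the residual graph, reachable from Plant: {Plant, Bus1, Bus3, Sub4, Bus4, Sub2, Sub1}.
Min-cut edges: Plant→City (8), Bus1→City (7), Bus4→City (10), Sub1→City (3); capacity 8 + 7 + 10 + 3 = 28.
This cut is saturated, so no flow can exceed 28.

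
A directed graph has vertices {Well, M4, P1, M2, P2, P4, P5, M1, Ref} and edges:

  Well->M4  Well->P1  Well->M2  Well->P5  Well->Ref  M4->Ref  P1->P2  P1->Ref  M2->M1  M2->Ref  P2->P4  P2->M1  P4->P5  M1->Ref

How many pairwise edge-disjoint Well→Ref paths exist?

4

Assign every edge capacity 1; by Menger, the answer equals the max flow.
Path Well→Ref (+1); total 1.
Path Well→M4→Ref (+1); total 2.
Path Well→P1→Ref (+1); total 3.
Path Well→M2→Ref (+1); total 4.
No residual Well→Ref path; max flow = 4.
Certifying cut of size 4: {Well→M2, Well→M4, Well→P1, Well→Ref}.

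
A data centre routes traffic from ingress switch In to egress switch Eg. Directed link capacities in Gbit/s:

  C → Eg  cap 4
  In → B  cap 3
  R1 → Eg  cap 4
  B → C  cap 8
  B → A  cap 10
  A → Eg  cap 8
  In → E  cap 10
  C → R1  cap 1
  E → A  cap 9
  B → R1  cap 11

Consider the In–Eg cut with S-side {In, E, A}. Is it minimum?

Given cut capacity: 3 + 8 = 11.
Augment In→E→A→Eg: bottleneck 8, flow now 8.
Augment In→B→R1→Eg: bottleneck 3, flow now 11.
No augmenting path remains; maximum flow = 11.
Cut capacity 11 equals the max flow, so it is a minimum cut.

Yes — it is a minimum cut (capacity 11).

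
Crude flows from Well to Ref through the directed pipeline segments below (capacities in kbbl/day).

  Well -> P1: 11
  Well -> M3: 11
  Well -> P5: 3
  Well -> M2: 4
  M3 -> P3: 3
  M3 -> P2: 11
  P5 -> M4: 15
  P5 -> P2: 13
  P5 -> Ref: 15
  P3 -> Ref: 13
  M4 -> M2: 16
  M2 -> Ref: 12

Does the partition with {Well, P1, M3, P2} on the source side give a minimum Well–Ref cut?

Given cut capacity: 3 + 4 + 3 = 10.
Augment Well→P5→Ref: bottleneck 3, flow now 3.
Augment Well→M2→Ref: bottleneck 4, flow now 7.
Augment Well→M3→P3→Ref: bottleneck 3, flow now 10.
No augmenting path remains; maximum flow = 10.
Cut capacity 10 equals the max flow, so it is a minimum cut.

Yes — it is a minimum cut (capacity 10).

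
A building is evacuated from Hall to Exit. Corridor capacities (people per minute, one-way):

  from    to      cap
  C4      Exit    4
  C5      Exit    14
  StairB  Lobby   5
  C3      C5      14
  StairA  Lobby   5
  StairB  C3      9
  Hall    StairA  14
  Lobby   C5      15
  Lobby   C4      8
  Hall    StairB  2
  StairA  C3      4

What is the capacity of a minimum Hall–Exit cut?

11

Augment Hall→StairA→C3→C5→Exit: bottleneck 4, flow now 4.
Augment Hall→StairA→Lobby→C4→Exit: bottleneck 4, flow now 8.
Augment Hall→StairA→Lobby→C5→Exit: bottleneck 1, flow now 9.
Augment Hall→StairB→C3→C5→Exit: bottleneck 2, flow now 11.
No augmenting path remains; maximum flow = 11.
By max-flow min-cut, the minimum cut capacity equals the max flow.
In the residual graph, reachable from Hall: {Hall, StairA}.
Min-cut edges: Hall→StairB (2), StairA→C3 (4), StairA→Lobby (5); capacity 2 + 4 + 5 = 11.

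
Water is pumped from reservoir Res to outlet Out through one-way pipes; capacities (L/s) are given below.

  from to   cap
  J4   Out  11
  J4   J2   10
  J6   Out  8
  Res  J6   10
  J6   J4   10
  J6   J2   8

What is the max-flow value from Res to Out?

10

Augment Res→J6→Out: bottleneck 8, flow now 8.
Augment Res→J6→J4→Out: bottleneck 2, flow now 10.
No augmenting path remains; maximum flow = 10.
In the residual graph, reachable from Res: {Res}.
Min-cut edges: Res→J6 (10); capacity 10 = 10.
This cut is saturated, so no flow can exceed 10.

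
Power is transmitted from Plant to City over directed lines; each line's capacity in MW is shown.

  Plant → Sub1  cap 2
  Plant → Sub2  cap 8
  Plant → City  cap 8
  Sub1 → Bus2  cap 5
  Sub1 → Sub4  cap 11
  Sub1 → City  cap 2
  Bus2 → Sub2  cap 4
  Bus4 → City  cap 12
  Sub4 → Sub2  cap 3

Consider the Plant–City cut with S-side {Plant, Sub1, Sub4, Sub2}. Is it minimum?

Given cut capacity: 8 + 5 + 2 = 15.
Augment Plant→City: bottleneck 8, flow now 8.
Augment Plant→Sub1→City: bottleneck 2, flow now 10.
No augmenting path remains; maximum flow = 10.
In the residual graph, reachable from Plant: {Plant, Sub2}.
Min-cut edges: Plant→Sub1 (2), Plant→City (8); capacity 2 + 8 = 10.
Cut capacity 15 exceeds the max flow 10, so it is not minimum.

No — its capacity is 15, but the minimum cut has capacity 10.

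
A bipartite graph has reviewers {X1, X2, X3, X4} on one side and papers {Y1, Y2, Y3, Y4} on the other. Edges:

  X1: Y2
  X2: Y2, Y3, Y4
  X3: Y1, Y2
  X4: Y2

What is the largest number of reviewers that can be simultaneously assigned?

Unit-capacity flow: source→left, listed edges, right→sink; max matching = max flow.
Augmenting path X1→Y2 (+1); matched 1.
Augmenting path X2→Y3 (+1); matched 2.
Augmenting path X3→Y1 (+1); matched 3.
No augmenting path remains; maximum matching = 3.
König certificate: {X2, X3, Y2} is a vertex cover of size 3 (every listed pair touches it), so no matching can be larger.

3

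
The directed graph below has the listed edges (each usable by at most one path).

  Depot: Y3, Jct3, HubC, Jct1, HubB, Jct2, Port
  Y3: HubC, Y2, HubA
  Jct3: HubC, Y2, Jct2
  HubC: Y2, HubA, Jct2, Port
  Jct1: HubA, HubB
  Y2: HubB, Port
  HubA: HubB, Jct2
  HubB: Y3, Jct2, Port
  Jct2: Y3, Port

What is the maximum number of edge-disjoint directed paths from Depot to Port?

5

Assign every edge capacity 1; by Menger, the answer equals the max flow.
Path Depot→Port (+1); total 1.
Path Depot→HubC→Port (+1); total 2.
Path Depot→HubB→Port (+1); total 3.
Path Depot→Jct2→Port (+1); total 4.
Path Depot→Y3→Y2→Port (+1); total 5.
No residual Depot→Port path; max flow = 5.
Certifying cut of size 5: {Depot→Port, HubB→Port, HubC→Port, Jct2→Port, Y2→Port}.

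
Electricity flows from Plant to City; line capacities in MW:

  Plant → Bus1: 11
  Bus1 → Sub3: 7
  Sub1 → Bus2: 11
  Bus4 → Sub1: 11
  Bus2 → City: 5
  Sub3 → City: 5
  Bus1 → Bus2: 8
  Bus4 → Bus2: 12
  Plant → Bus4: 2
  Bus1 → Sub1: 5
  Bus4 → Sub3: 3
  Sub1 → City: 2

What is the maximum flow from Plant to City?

Augment Plant→Bus1→Sub1→City: bottleneck 2, flow now 2.
Augment Plant→Bus1→Bus2→City: bottleneck 5, flow now 7.
Augment Plant→Bus1→Sub3→City: bottleneck 4, flow now 11.
Augment Plant→Bus4→Sub3→City: bottleneck 1, flow now 12.
No augmenting path remains; maximum flow = 12.
In the residual graph, reachable from Plant: {Plant, Bus1, Bus4, Sub1, Bus2, Sub3}.
Min-cut edges: Sub1→City (2), Bus2→City (5), Sub3→City (5); capacity 2 + 5 + 5 = 12.
This cut is saturated, so no flow can exceed 12.

12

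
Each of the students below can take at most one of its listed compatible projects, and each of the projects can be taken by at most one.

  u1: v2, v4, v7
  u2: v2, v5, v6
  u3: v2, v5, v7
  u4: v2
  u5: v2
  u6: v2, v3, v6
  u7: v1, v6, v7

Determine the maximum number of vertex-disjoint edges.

Unit-capacity flow: source→left, listed edges, right→sink; max matching = max flow.
Augmenting path u1→v2 (+1); matched 1.
Augmenting path u2→v5 (+1); matched 2.
Augmenting path u3→v7 (+1); matched 3.
Augmenting path u6→v3 (+1); matched 4.
Augmenting path u7→v1 (+1); matched 5.
Augmenting path u4→v2→u1→v4 (+1); matched 6.
No augmenting path remains; maximum matching = 6.
König certificate: {u1, u2, u3, u6, u7, v2} is a vertex cover of size 6 (every listed pair touches it), so no matching can be larger.

6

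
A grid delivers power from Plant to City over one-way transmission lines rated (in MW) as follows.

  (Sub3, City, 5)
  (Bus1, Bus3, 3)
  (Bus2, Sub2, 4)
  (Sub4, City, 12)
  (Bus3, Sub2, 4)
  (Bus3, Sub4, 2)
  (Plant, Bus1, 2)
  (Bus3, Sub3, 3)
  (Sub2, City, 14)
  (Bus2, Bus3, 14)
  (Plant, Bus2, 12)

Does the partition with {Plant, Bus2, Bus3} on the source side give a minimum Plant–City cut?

No — its capacity is 15, but the minimum cut has capacity 13.

Given cut capacity: 2 + 4 + 3 + 4 + 2 = 15.
Augment Plant→Bus2→Sub2→City: bottleneck 4, flow now 4.
Augment Plant→Bus2→Bus3→Sub3→City: bottleneck 3, flow now 7.
Augment Plant→Bus2→Bus3→Sub2→City: bottleneck 4, flow now 11.
Augment Plant→Bus2→Bus3→Sub4→City: bottleneck 1, flow now 12.
Augment Plant→Bus1→Bus3→Sub4→City: bottleneck 1, flow now 13.
No augmenting path remains; maximum flow = 13.
In the residual graph, reachable from Plant: {Plant, Bus2, Bus1, Bus3}.
Min-cut edges: Bus2→Sub2 (4), Bus3→Sub3 (3), Bus3→Sub2 (4), Bus3→Sub4 (2); capacity 4 + 3 + 4 + 2 = 13.
Cut capacity 15 exceeds the max flow 13, so it is not minimum.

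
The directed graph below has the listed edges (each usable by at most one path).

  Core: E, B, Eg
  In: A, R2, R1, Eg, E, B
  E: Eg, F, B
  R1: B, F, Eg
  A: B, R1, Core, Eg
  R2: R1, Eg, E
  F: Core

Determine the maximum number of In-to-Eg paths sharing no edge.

Assign every edge capacity 1; by Menger, the answer equals the max flow.
Path In→Eg (+1); total 1.
Path In→A→Eg (+1); total 2.
Path In→R2→Eg (+1); total 3.
Path In→R1→Eg (+1); total 4.
Path In→E→Eg (+1); total 5.
No residual In→Eg path; max flow = 5.
Certifying cut of size 5: {In→A, In→E, In→Eg, In→R1, In→R2}.

5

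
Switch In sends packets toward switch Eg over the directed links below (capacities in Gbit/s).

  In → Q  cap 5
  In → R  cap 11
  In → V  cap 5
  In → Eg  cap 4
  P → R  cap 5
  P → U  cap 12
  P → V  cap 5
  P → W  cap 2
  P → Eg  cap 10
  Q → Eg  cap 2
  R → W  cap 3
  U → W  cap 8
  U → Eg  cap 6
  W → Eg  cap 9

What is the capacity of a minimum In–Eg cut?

Augment In→Eg: bottleneck 4, flow now 4.
Augment In→Q→Eg: bottleneck 2, flow now 6.
Augment In→R→W→Eg: bottleneck 3, flow now 9.
No augmenting path remains; maximum flow = 9.
By max-flow min-cut, the minimum cut capacity equals the max flow.
In the residual graph, reachable from In: {In, Q, R, V}.
Min-cut edges: In→Eg (4), Q→Eg (2), R→W (3); capacity 4 + 2 + 3 = 9.

9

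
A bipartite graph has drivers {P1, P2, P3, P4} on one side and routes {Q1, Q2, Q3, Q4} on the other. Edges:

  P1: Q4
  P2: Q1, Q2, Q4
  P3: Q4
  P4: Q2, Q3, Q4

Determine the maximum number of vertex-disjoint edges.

Unit-capacity flow: source→left, listed edges, right→sink; max matching = max flow.
Augmenting path P1→Q4 (+1); matched 1.
Augmenting path P2→Q1 (+1); matched 2.
Augmenting path P4→Q2 (+1); matched 3.
No augmenting path remains; maximum matching = 3.
König certificate: {P2, P4, Q4} is a vertex cover of size 3 (every listed pair touches it), so no matching can be larger.

3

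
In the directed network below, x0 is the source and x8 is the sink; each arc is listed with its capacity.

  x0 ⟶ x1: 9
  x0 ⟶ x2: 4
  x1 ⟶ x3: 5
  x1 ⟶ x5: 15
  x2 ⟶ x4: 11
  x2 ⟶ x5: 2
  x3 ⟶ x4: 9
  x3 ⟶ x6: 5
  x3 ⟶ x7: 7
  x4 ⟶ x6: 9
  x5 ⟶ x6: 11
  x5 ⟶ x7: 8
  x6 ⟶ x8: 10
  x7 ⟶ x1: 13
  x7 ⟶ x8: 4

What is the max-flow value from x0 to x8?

Augment x0→x1→x3→x6→x8: bottleneck 5, flow now 5.
Augment x0→x1→x5→x6→x8: bottleneck 4, flow now 9.
Augment x0→x2→x4→x6→x8: bottleneck 1, flow now 10.
Augment x0→x2→x5→x7→x8: bottleneck 2, flow now 12.
Augment x0→x2→x4→x6→x3→x7→x8: bottleneck 1, flow now 13. (uses reverse residual edge)
No augmenting path remains; maximum flow = 13.
In the residual graph, reachable from x0: {x0}.
Min-cut edges: x0→x1 (9), x0→x2 (4); capacity 9 + 4 = 13.
This cut is saturated, so no flow can exceed 13.

13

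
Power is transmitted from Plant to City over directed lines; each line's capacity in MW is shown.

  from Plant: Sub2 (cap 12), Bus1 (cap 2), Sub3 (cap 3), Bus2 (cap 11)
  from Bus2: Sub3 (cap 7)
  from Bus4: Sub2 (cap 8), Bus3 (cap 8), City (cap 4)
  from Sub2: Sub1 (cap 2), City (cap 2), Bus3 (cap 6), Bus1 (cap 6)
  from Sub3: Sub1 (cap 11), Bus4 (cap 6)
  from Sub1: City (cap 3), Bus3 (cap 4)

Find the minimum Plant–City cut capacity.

Augment Plant→Sub2→City: bottleneck 2, flow now 2.
Augment Plant→Sub2→Sub1→City: bottleneck 2, flow now 4.
Augment Plant→Sub3→Bus4→City: bottleneck 3, flow now 7.
Augment Plant→Bus2→Sub3→Bus4→City: bottleneck 1, flow now 8.
Augment Plant→Bus2→Sub3→Sub1→City: bottleneck 1, flow now 9.
No augmenting path remains; maximum flow = 9.
By max-flow min-cut, the minimum cut capacity equals the max flow.
In the residual graph, reachable from Plant: {Plant, Bus2, Bus4, Sub2, Sub3, Sub1, Bus3, Bus1}.
Min-cut edges: Bus4→City (4), Sub2→City (2), Sub1→City (3); capacity 4 + 2 + 3 = 9.

9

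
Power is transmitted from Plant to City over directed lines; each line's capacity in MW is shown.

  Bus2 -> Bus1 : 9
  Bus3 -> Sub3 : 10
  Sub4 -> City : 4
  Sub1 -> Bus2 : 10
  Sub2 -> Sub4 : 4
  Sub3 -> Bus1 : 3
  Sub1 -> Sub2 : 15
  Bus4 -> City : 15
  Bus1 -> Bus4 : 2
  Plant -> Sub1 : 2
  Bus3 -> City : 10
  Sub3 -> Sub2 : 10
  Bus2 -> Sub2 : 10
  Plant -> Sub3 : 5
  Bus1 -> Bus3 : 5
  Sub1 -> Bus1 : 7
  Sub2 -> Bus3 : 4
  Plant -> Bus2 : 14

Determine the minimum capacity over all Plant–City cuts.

15

Augment Plant→Bus2→Sub2→Bus3→City: bottleneck 4, flow now 4.
Augment Plant→Bus2→Sub2→Sub4→City: bottleneck 4, flow now 8.
Augment Plant→Bus2→Bus1→Bus3→City: bottleneck 5, flow now 13.
Augment Plant→Bus2→Bus1→Bus4→City: bottleneck 1, flow now 14.
Augment Plant→Sub3→Bus1→Bus4→City: bottleneck 1, flow now 15.
No augmenting path remains; maximum flow = 15.
By max-flow min-cut, the minimum cut capacity equals the max flow.
In the residual graph, reachable from Plant: {Plant, Bus2, Sub3, Sub1, Sub2, Bus1}.
Min-cut edges: Sub2→Bus3 (4), Sub2→Sub4 (4), Bus1→Bus3 (5), Bus1→Bus4 (2); capacity 4 + 4 + 5 + 2 = 15.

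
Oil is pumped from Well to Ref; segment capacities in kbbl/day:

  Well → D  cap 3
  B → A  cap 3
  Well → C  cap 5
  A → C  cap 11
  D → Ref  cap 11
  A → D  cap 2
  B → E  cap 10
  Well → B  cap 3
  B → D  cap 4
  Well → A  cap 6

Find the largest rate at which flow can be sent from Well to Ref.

Augment Well→D→Ref: bottleneck 3, flow now 3.
Augment Well→A→D→Ref: bottleneck 2, flow now 5.
Augment Well→B→D→Ref: bottleneck 3, flow now 8.
No augmenting path remains; maximum flow = 8.
In the residual graph, reachable from Well: {Well, A, C}.
Min-cut edges: Well→B (3), Well→D (3), A→D (2); capacity 3 + 3 + 2 = 8.
This cut is saturated, so no flow can exceed 8.

8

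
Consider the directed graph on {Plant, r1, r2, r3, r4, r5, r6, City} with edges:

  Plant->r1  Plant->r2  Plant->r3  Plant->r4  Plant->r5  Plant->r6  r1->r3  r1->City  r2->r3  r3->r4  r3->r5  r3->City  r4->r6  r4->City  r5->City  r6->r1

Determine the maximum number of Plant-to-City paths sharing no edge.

4

Assign every edge capacity 1; by Menger, the answer equals the max flow.
Path Plant→r1→City (+1); total 1.
Path Plant→r3→City (+1); total 2.
Path Plant→r4→City (+1); total 3.
Path Plant→r5→City (+1); total 4.
No residual Plant→City path; max flow = 4.
Certifying cut of size 4: {r1→City, r3→City, r4→City, r5→City}.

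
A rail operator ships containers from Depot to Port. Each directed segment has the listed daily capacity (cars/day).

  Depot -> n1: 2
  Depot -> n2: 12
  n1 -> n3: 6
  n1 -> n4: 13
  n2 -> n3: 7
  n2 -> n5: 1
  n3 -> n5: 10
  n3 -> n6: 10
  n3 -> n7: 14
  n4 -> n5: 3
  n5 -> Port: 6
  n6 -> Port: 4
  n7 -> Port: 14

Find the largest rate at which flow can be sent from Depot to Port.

Augment Depot→n2→n5→Port: bottleneck 1, flow now 1.
Augment Depot→n1→n3→n5→Port: bottleneck 2, flow now 3.
Augment Depot→n2→n3→n5→Port: bottleneck 3, flow now 6.
Augment Depot→n2→n3→n6→Port: bottleneck 4, flow now 10.
No augmenting path remains; maximum flow = 10.
In the residual graph, reachable from Depot: {Depot, n2}.
Min-cut edges: Depot→n1 (2), n2→n3 (7), n2→n5 (1); capacity 2 + 7 + 1 = 10.
This cut is saturated, so no flow can exceed 10.

10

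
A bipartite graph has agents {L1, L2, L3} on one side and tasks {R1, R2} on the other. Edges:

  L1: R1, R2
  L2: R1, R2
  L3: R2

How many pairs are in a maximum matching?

Unit-capacity flow: source→left, listed edges, right→sink; max matching = max flow.
Augmenting path L1→R1 (+1); matched 1.
Augmenting path L2→R2 (+1); matched 2.
No augmenting path remains; maximum matching = 2.
König certificate: {R1, R2} is a vertex cover of size 2 (every listed pair touches it), so no matching can be larger.

2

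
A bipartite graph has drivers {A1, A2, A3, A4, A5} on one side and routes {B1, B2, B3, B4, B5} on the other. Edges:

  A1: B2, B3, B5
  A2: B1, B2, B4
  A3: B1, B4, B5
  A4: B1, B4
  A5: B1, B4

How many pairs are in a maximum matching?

5

Unit-capacity flow: source→left, listed edges, right→sink; max matching = max flow.
Augmenting path A1→B2 (+1); matched 1.
Augmenting path A2→B1 (+1); matched 2.
Augmenting path A3→B4 (+1); matched 3.
Augmenting path A4→B4→A3→B5 (+1); matched 4.
Augmenting path A5→B1→A2→B2→A1→B3 (+1); matched 5.
No augmenting path remains; maximum matching = 5.
König certificate: {A1, A2, A3, A4, A5} is a vertex cover of size 5 (every listed pair touches it), so no matching can be larger.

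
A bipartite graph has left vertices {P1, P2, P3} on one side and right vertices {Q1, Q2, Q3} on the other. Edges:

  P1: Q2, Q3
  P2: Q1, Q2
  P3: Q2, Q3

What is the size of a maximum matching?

3

Unit-capacity flow: source→left, listed edges, right→sink; max matching = max flow.
Augmenting path P1→Q2 (+1); matched 1.
Augmenting path P2→Q1 (+1); matched 2.
Augmenting path P3→Q3 (+1); matched 3.
No augmenting path remains; maximum matching = 3.
König certificate: {P1, P2, P3} is a vertex cover of size 3 (every listed pair touches it), so no matching can be larger.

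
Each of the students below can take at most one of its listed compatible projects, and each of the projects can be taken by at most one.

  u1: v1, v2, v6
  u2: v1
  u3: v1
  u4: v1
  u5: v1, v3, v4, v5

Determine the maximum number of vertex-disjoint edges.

Unit-capacity flow: source→left, listed edges, right→sink; max matching = max flow.
Augmenting path u1→v1 (+1); matched 1.
Augmenting path u5→v3 (+1); matched 2.
Augmenting path u2→v1→u1→v2 (+1); matched 3.
No augmenting path remains; maximum matching = 3.
König certificate: {u1, u5, v1} is a vertex cover of size 3 (every listed pair touches it), so no matching can be larger.

3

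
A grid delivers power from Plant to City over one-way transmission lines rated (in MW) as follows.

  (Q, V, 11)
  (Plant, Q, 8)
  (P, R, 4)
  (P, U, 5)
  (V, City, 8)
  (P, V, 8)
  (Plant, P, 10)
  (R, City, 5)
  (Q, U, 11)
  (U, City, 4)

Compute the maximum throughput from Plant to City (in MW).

Augment Plant→P→R→City: bottleneck 4, flow now 4.
Augment Plant→P→U→City: bottleneck 4, flow now 8.
Augment Plant→P→V→City: bottleneck 2, flow now 10.
Augment Plant→Q→V→City: bottleneck 6, flow now 16.
No augmenting path remains; maximum flow = 16.
In the residual graph, reachable from Plant: {Plant, P, Q, U, V}.
Min-cut edges: P→R (4), U→City (4), V→City (8); capacity 4 + 4 + 8 = 16.
This cut is saturated, so no flow can exceed 16.

16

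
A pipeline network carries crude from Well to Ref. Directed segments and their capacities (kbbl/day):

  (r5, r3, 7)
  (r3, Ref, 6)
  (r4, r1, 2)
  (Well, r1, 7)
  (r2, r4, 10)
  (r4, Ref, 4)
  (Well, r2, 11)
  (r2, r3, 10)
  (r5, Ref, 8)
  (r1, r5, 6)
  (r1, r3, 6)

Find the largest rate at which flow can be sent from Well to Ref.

Augment Well→r1→r3→Ref: bottleneck 6, flow now 6.
Augment Well→r1→r5→Ref: bottleneck 1, flow now 7.
Augment Well→r2→r4→Ref: bottleneck 4, flow now 11.
Augment Well→r2→r3→r1→r5→Ref: bottleneck 5, flow now 16. (uses reverse residual edge)
No augmenting path remains; maximum flow = 16.
In the residual graph, reachable from Well: {Well, r1, r2, r3, r4}.
Min-cut edges: r1→r5 (6), r3→Ref (6), r4→Ref (4); capacity 6 + 6 + 4 = 16.
This cut is saturated, so no flow can exceed 16.

16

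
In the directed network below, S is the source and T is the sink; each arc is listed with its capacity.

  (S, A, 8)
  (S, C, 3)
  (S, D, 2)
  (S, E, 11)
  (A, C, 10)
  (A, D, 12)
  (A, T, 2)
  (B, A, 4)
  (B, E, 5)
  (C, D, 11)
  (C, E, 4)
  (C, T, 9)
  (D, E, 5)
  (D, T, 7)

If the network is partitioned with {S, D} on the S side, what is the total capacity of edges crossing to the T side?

34

Edges leaving {S, D}: S→A (8), S→C (3), S→E (11), D→E (5), D→T (7).
Cut capacity = 8 + 3 + 11 + 5 + 7 = 34.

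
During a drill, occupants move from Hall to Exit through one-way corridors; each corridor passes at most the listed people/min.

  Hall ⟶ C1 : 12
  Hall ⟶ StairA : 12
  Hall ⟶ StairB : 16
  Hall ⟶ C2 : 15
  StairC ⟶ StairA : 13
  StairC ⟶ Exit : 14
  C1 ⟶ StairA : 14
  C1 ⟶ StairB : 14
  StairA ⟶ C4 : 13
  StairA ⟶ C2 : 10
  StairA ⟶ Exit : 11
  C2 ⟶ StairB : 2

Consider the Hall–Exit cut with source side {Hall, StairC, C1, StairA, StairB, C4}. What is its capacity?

50

Edges leaving {Hall, StairC, C1, StairA, StairB, C4}: Hall→C2 (15), StairC→Exit (14), StairA→C2 (10), StairA→Exit (11).
Cut capacity = 15 + 14 + 10 + 11 = 50.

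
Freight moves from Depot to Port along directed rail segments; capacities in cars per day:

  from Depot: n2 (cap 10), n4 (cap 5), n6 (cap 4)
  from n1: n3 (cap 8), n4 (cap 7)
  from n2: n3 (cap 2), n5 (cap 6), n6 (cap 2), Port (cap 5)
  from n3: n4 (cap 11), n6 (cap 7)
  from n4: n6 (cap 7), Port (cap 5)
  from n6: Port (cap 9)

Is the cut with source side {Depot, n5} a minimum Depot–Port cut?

No — its capacity is 19, but the minimum cut has capacity 18.

Given cut capacity: 10 + 5 + 4 = 19.
Augment Depot→n2→Port: bottleneck 5, flow now 5.
Augment Depot→n4→Port: bottleneck 5, flow now 10.
Augment Depot→n6→Port: bottleneck 4, flow now 14.
Augment Depot→n2→n6→Port: bottleneck 2, flow now 16.
Augment Depot→n2→n3→n6→Port: bottleneck 2, flow now 18.
No augmenting path remains; maximum flow = 18.
In the residual graph, reachable from Depot: {Depot, n2, n5}.
Min-cut edges: Depot→n4 (5), Depot→n6 (4), n2→n3 (2), n2→n6 (2), n2→Port (5); capacity 5 + 4 + 2 + 2 + 5 = 18.
Cut capacity 19 exceeds the max flow 18, so it is not minimum.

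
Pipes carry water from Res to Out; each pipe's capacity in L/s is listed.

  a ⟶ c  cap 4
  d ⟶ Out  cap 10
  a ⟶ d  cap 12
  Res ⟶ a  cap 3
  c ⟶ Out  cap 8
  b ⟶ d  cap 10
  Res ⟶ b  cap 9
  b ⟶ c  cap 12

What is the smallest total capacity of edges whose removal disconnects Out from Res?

Augment Res→a→c→Out: bottleneck 3, flow now 3.
Augment Res→b→c→Out: bottleneck 5, flow now 8.
Augment Res→b→d→Out: bottleneck 4, flow now 12.
No augmenting path remains; maximum flow = 12.
By max-flow min-cut, the minimum cut capacity equals the max flow.
In the residual graph, reachable from Res: {Res}.
Min-cut edges: Res→a (3), Res→b (9); capacity 3 + 9 = 12.

12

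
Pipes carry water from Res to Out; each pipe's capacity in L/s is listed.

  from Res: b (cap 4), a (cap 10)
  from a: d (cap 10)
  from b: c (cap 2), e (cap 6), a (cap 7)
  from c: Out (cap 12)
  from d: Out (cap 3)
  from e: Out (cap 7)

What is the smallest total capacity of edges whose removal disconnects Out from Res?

7

Augment Res→a→d→Out: bottleneck 3, flow now 3.
Augment Res→b→c→Out: bottleneck 2, flow now 5.
Augment Res→b→e→Out: bottleneck 2, flow now 7.
No augmenting path remains; maximum flow = 7.
By max-flow min-cut, the minimum cut capacity equals the max flow.
In the residual graph, reachable from Res: {Res, a, d}.
Min-cut edges: Res→b (4), d→Out (3); capacity 4 + 3 = 7.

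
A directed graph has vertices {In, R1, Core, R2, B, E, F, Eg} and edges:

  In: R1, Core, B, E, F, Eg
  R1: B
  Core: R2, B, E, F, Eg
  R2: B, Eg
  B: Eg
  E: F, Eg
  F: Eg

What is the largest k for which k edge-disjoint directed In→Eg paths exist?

5

Assign every edge capacity 1; by Menger, the answer equals the max flow.
Path In→Eg (+1); total 1.
Path In→Core→Eg (+1); total 2.
Path In→B→Eg (+1); total 3.
Path In→E→Eg (+1); total 4.
Path In→F→Eg (+1); total 5.
No residual In→Eg path; max flow = 5.
Certifying cut of size 5: {B→Eg, In→Core, In→E, In→Eg, In→F}.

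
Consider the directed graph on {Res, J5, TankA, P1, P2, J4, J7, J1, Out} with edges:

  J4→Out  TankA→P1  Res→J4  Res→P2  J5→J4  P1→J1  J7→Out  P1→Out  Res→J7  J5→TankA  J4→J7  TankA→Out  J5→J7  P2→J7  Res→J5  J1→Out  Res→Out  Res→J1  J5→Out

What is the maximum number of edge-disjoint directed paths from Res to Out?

5

Assign every edge capacity 1; by Menger, the answer equals the max flow.
Path Res→Out (+1); total 1.
Path Res→J5→Out (+1); total 2.
Path Res→J4→Out (+1); total 3.
Path Res→J7→Out (+1); total 4.
Path Res→J1→Out (+1); total 5.
No residual Res→Out path; max flow = 5.
Certifying cut of size 5: {J7→Out, Res→J1, Res→J4, Res→J5, Res→Out}.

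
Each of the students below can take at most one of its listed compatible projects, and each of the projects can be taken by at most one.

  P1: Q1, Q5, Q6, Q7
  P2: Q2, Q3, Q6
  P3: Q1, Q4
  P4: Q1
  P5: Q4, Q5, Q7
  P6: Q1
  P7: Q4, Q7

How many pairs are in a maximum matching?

6

Unit-capacity flow: source→left, listed edges, right→sink; max matching = max flow.
Augmenting path P1→Q1 (+1); matched 1.
Augmenting path P2→Q2 (+1); matched 2.
Augmenting path P3→Q4 (+1); matched 3.
Augmenting path P5→Q5 (+1); matched 4.
Augmenting path P7→Q7 (+1); matched 5.
Augmenting path P4→Q1→P1→Q6 (+1); matched 6.
No augmenting path remains; maximum matching = 6.
König certificate: {P1, P2, P3, P5, P7, Q1} is a vertex cover of size 6 (every listed pair touches it), so no matching can be larger.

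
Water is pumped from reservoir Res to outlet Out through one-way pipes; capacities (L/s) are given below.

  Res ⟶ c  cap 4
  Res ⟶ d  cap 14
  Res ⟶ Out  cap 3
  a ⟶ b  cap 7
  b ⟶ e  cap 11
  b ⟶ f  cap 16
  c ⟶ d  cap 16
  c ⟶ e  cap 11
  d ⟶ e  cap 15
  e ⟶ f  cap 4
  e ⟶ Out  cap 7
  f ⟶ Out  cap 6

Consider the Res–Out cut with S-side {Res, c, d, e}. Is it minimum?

Given cut capacity: 3 + 4 + 7 = 14.
Augment Res→Out: bottleneck 3, flow now 3.
Augment Res→c→e→Out: bottleneck 4, flow now 7.
Augment Res→d→e→Out: bottleneck 3, flow now 10.
Augment Res→d→e→f→Out: bottleneck 4, flow now 14.
No augmenting path remains; maximum flow = 14.
Cut capacity 14 equals the max flow, so it is a minimum cut.

Yes — it is a minimum cut (capacity 14).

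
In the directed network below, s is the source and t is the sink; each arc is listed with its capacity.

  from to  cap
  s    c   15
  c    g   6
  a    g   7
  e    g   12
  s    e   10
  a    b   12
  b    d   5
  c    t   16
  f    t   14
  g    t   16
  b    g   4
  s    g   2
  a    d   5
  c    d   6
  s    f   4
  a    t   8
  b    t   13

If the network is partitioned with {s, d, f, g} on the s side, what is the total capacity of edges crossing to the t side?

55

Edges leaving {s, d, f, g}: s→c (15), s→e (10), f→t (14), g→t (16).
Cut capacity = 15 + 10 + 14 + 16 = 55.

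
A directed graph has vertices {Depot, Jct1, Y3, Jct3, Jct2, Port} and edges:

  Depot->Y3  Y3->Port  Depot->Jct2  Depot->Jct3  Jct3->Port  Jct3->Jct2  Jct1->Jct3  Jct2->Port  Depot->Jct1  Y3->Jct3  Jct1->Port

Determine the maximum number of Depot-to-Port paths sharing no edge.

4

Assign every edge capacity 1; by Menger, the answer equals the max flow.
Path Depot→Jct1→Port (+1); total 1.
Path Depot→Y3→Port (+1); total 2.
Path Depot→Jct3→Port (+1); total 3.
Path Depot→Jct2→Port (+1); total 4.
No residual Depot→Port path; max flow = 4.
Certifying cut of size 4: {Depot→Jct1, Depot→Jct2, Depot→Jct3, Depot→Y3}.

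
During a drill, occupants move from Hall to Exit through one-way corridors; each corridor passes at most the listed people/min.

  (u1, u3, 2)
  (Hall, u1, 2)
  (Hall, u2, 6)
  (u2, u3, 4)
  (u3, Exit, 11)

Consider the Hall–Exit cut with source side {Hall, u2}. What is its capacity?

6

Edges leaving {Hall, u2}: Hall→u1 (2), u2→u3 (4).
Cut capacity = 2 + 4 = 6.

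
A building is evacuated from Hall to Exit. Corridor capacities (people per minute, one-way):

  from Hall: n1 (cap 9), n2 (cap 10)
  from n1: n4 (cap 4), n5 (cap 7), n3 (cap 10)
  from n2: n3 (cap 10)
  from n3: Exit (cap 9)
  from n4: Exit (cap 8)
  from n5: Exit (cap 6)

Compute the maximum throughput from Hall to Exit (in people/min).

18

Augment Hall→n1→n3→Exit: bottleneck 9, flow now 9.
Augment Hall→n2→n3→n1→n4→Exit: bottleneck 4, flow now 13. (uses reverse residual edge)
Augment Hall→n2→n3→n1→n5→Exit: bottleneck 5, flow now 18. (uses reverse residual edge)
No augmenting path remains; maximum flow = 18.
In the residual graph, reachable from Hall: {Hall, n2, n3}.
Min-cut edges: Hall→n1 (9), n3→Exit (9); capacity 9 + 9 = 18.
This cut is saturated, so no flow can exceed 18.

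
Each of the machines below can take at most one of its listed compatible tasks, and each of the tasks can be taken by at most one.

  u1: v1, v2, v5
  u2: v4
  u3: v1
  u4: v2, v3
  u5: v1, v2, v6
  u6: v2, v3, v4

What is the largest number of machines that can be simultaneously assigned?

6

Unit-capacity flow: source→left, listed edges, right→sink; max matching = max flow.
Augmenting path u1→v1 (+1); matched 1.
Augmenting path u2→v4 (+1); matched 2.
Augmenting path u4→v2 (+1); matched 3.
Augmenting path u5→v6 (+1); matched 4.
Augmenting path u6→v3 (+1); matched 5.
Augmenting path u3→v1→u1→v5 (+1); matched 6.
No augmenting path remains; maximum matching = 6.
König certificate: {u1, u2, u3, u4, u5, u6} is a vertex cover of size 6 (every listed pair touches it), so no matching can be larger.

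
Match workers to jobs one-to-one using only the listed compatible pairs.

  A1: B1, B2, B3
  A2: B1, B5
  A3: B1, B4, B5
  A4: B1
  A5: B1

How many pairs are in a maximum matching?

4

Unit-capacity flow: source→left, listed edges, right→sink; max matching = max flow.
Augmenting path A1→B1 (+1); matched 1.
Augmenting path A2→B5 (+1); matched 2.
Augmenting path A3→B4 (+1); matched 3.
Augmenting path A4→B1→A1→B2 (+1); matched 4.
No augmenting path remains; maximum matching = 4.
König certificate: {A1, A2, A3, B1} is a vertex cover of size 4 (every listed pair touches it), so no matching can be larger.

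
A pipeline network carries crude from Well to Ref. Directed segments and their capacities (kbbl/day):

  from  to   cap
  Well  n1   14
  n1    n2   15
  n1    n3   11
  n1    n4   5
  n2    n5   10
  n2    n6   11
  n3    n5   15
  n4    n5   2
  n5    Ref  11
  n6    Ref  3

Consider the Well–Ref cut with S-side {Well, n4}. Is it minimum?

Given cut capacity: 14 + 2 = 16.
Augment Well→n1→n2→n5→Ref: bottleneck 10, flow now 10.
Augment Well→n1→n2→n6→Ref: bottleneck 3, flow now 13.
Augment Well→n1→n3→n5→Ref: bottleneck 1, flow now 14.
No augmenting path remains; maximum flow = 14.
In the residual graph, reachable from Well: {Well}.
Min-cut edges: Well→n1 (14); capacity 14 = 14.
Cut capacity 16 exceeds the max flow 14, so it is not minimum.

No — its capacity is 16, but the minimum cut has capacity 14.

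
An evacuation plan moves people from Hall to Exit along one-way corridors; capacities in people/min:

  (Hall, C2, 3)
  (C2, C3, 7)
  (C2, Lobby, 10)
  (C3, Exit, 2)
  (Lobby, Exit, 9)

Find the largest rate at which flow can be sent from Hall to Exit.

Augment Hall→C2→C3→Exit: bottleneck 2, flow now 2.
Augment Hall→C2→Lobby→Exit: bottleneck 1, flow now 3.
No augmenting path remains; maximum flow = 3.
In the residual graph, reachable from Hall: {Hall}.
Min-cut edges: Hall→C2 (3); capacity 3 = 3.
This cut is saturated, so no flow can exceed 3.

3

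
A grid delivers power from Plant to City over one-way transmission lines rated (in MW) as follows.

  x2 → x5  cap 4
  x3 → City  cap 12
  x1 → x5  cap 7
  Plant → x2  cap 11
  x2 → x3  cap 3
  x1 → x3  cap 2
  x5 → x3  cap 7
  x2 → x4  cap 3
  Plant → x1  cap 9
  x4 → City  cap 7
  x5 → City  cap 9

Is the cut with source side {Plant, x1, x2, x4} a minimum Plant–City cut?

Given cut capacity: 2 + 7 + 3 + 4 + 7 = 23.
Augment Plant→x1→x3→City: bottleneck 2, flow now 2.
Augment Plant→x1→x5→City: bottleneck 7, flow now 9.
Augment Plant→x2→x3→City: bottleneck 3, flow now 12.
Augment Plant→x2→x4→City: bottleneck 3, flow now 15.
Augment Plant→x2→x5→City: bottleneck 2, flow now 17.
Augment Plant→x2→x5→x3→City: bottleneck 2, flow now 19.
No augmenting path remains; maximum flow = 19.
In the residual graph, reachable from Plant: {Plant, x2}.
Min-cut edges: Plant→x1 (9), x2→x3 (3), x2→x4 (3), x2→x5 (4); capacity 9 + 3 + 3 + 4 = 19.
Cut capacity 23 exceeds the max flow 19, so it is not minimum.

No — its capacity is 23, but the minimum cut has capacity 19.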